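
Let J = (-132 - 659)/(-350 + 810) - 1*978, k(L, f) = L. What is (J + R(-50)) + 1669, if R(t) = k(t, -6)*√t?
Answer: 317069/460 - 250*I*√2 ≈ 689.28 - 353.55*I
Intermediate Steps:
J = -450671/460 (J = -791/460 - 978 = -450671/460 ≈ -979.72)
R(t) = t^(3/2) (R(t) = t*√t = t^(3/2))
(J + R(-50)) + 1669 = (-450671/460 + (-50)^(3/2)) + 1669 = (-450671/460 - 250*I*√2) + 1669 = 317069/460 - 250*I*√2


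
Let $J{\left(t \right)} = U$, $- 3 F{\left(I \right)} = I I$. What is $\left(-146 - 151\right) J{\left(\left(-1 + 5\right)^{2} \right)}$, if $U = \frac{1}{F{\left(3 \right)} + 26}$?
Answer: $- \frac{297}{23} \approx -12.913$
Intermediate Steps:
$F{\left(I \right)} = - \frac{I^{2}}{3}$ ($F{\left(I \right)} = - \frac{I I}{3} = - \frac{I^{2}}{3}$)
$U = \frac{1}{23}$ ($U = \frac{1}{- \frac{3^{2}}{3} + 26} = \frac{1}{\left(- \frac{1}{3}\right) 9 + 26} = \frac{1}{-3 + 26} = \frac{1}{23} \approx 0.043478$)
$J{\left(t \right)} = \frac{1}{23}$
$\left(-146 - 151\right) J{\left(\left(-1 + 5\right)^{2} \right)} = \left(-146 - 151\right) \frac{1}{23} = \left(-297\right) \frac{1}{23} = - \frac{297}{23}$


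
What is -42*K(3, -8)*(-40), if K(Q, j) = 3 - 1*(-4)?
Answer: 11760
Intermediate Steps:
K(Q, j) = 7 (K(Q, j) = 3 + 4 = 7)
-42*K(3, -8)*(-40) = -42*7*(-40) = -294*(-40) = 11760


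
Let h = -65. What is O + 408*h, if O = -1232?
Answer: -27752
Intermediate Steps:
O + 408*h = -1232 + 408*(-65) = -1232 - 26520 = -27752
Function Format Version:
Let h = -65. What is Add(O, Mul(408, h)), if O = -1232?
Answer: -27752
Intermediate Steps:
Add(O, Mul(408, h)) = Add(-1232, Mul(408, -65)) = Add(-1232, -26520) = -27752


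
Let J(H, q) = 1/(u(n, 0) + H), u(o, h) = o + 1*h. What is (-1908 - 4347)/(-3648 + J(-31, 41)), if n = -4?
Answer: 218925/127681 ≈ 1.7146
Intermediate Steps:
u(o, h) = h + o (u(o, h) = o + h = h + o)
J(H, q) = 1/(-4 + H) (J(H, q) = 1/((0 - 4) + H) = 1/(-4 + H))
(-1908 - 4347)/(-3648 + J(-31, 41)) = (-1908 - 4347)/(-3648 + 1/(-4 - 31)) = -6255/(-3648 + 1/(-35)) = -6255/(-3648 - 1/35) = -6255/(-127681/35) = -6255*(-35/127681) = 218925/127681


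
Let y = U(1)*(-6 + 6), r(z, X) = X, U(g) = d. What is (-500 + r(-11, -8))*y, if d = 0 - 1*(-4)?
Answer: 0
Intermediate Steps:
d = 4 (d = 0 + 4 = 4)
U(g) = 4
y = 0 (y = 4*(-6 + 6) = 4*0 = 0)
(-500 + r(-11, -8))*y = (-500 - 8)*0 = -508*0 = 0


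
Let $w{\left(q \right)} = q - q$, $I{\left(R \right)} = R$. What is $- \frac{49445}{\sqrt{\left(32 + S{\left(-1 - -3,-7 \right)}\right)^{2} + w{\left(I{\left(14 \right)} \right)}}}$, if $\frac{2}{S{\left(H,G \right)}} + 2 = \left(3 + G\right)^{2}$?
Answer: $- \frac{69223}{45} \approx -1538.3$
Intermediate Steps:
$w{\left(q \right)} = 0$
$S{\left(H,G \right)} = \frac{2}{-2 + \left(3 + G\right)^{2}}$
$- \frac{49445}{\sqrt{\left(32 + S{\left(-1 - -3,-7 \right)}\right)^{2} + w{\left(I{\left(14 \right)} \right)}}} = - \frac{49445}{\sqrt{\left(32 + \frac{2}{-2 + \left(3 - 7\right)^{2}}\right)^{2} + 0}} = - \frac{49445}{\sqrt{\left(32 + \frac{2}{-2 + \left(-4\right)^{2}}\right)^{2} + 0}} = - \frac{49445}{\sqrt{\left(32 + \frac{2}{-2 + 16}\right)^{2} + 0}} = - \frac{49445}{\sqrt{\left(32 + \frac{2}{14}\right)^{2} + 0}} = - \frac{49445}{\sqrt{\left(32 + 2 \cdot \frac{1}{14}\right)^{2} + 0}} = - \frac{49445}{\sqrt{\left(32 + \frac{1}{7}\right)^{2} + 0}} = - \frac{49445}{\sqrt{\left(\frac{225}{7}\right)^{2} + 0}} = - \frac{49445}{\sqrt{\frac{50625}{49} + 0}} = - \frac{49445}{\sqrt{\frac{50625}{49}}} = - \frac{49445}{\frac{225}{7}} = \left(-49445\right) \frac{7}{225} = - \frac{69223}{45}$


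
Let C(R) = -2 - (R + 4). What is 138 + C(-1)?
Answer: 133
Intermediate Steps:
C(R) = -6 - R (C(R) = -2 - (4 + R) = -2 + (-4 - R) = -6 - R)
138 + C(-1) = 138 + (-6 - 1*(-1)) = 138 + (-6 + 1) = 138 - 5 = 133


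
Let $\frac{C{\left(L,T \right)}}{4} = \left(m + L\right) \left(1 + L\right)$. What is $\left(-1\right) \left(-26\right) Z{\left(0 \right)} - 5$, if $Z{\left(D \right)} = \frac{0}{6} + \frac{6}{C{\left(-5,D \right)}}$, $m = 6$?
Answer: $- \frac{59}{4} \approx -14.75$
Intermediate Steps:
$C{\left(L,T \right)} = 4 \left(1 + L\right) \left(6 + L\right)$ ($C{\left(L,T \right)} = 4 \left(6 + L\right) \left(1 + L\right) = 4 \left(1 + L\right) \left(6 + L\right)$)
$Z{\left(D \right)} = - \frac{3}{8}$ ($Z{\left(D \right)} = \frac{0}{6} + \frac{6}{24 + 4 \left(-5\right)^{2} + 28 \left(-5\right)} = 0 \cdot \frac{1}{6} + \frac{6}{24 + 4 \cdot 25 - 140} = 0 + \frac{6}{24 + 100 - 140} = 0 + \frac{6}{-16} = 0 + 6 \left(- \frac{1}{16}\right) = 0 - \frac{3}{8} = - \frac{3}{8}$)
$\left(-1\right) \left(-26\right) Z{\left(0 \right)} - 5 = \left(-1\right) \left(-26\right) \left(- \frac{3}{8}\right) - 5 = 26 \left(- \frac{3}{8}\right) - 5 = - \frac{39}{4} - 5 = - \frac{59}{4}$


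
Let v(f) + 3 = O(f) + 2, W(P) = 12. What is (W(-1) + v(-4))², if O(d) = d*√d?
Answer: 57 - 176*I ≈ 57.0 - 176.0*I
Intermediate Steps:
O(d) = d^(3/2)
v(f) = -1 + f^(3/2) (v(f) = -3 + (f^(3/2) + 2) = -3 + (2 + f^(3/2)) = -1 + f^(3/2))
(W(-1) + v(-4))² = (12 + (-1 + (-4)^(3/2)))² = (12 + (-1 - 8*I))² = (11 - 8*I)²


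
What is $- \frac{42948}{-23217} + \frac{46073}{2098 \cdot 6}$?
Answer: $\frac{536768755}{97418532} \approx 5.5099$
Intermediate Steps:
$- \frac{42948}{-23217} + \frac{46073}{2098 \cdot 6} = \left(-42948\right) \left(- \frac{1}{23217}\right) + \frac{46073}{12588} = \frac{14316}{7739} + 46073 \cdot \frac{1}{12588} = \frac{14316}{7739} + \frac{46073}{12588} = \frac{536768755}{97418532}$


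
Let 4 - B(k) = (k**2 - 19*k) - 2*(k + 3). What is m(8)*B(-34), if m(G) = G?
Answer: -14880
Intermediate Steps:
B(k) = 10 - k**2 + 21*k (B(k) = 4 - ((k**2 - 19*k) - 2*(k + 3)) = 4 - ((k**2 - 19*k) - 2*(3 + k)) = 4 - ((k**2 - 19*k) + (-6 - 2*k)) = 4 - (-6 + k**2 - 21*k) = 4 + (6 - k**2 + 21*k) = 10 - k**2 + 21*k)
m(8)*B(-34) = 8*(10 - 1*(-34)**2 + 21*(-34)) = 8*(10 - 1*1156 - 714) = 8*(10 - 1156 - 714) = 8*(-1860) = -14880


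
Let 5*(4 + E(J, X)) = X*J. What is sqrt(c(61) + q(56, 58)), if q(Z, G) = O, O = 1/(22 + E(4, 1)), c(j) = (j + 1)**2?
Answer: 9*sqrt(419334)/94 ≈ 62.000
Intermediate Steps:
c(j) = (1 + j)**2
E(J, X) = -4 + J*X/5 (E(J, X) = -4 + (X*J)/5 = -4 + (J*X)/5 = -4 + J*X/5)
O = 5/94 (O = 1/(22 + (-4 + (1/5)*4*1)) = 1/(22 + (-4 + 4/5)) = 1/(22 - 16/5) = 1/(94/5) = 5/94 ≈ 0.053191)
q(Z, G) = 5/94
sqrt(c(61) + q(56, 58)) = sqrt((1 + 61)**2 + 5/94) = sqrt(62**2 + 5/94) = sqrt(3844 + 5/94) = sqrt(361341/94) = 9*sqrt(419334)/94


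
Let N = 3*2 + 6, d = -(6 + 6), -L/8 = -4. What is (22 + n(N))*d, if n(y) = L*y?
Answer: -4872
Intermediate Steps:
L = 32 (L = -8*(-4) = 32)
d = -12 (d = -1*12 = -12)
N = 12 (N = 6 + 6 = 12)
n(y) = 32*y
(22 + n(N))*d = (22 + 32*12)*(-12) = (22 + 384)*(-12) = 406*(-12) = -4872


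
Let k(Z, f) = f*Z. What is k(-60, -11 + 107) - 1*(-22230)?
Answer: 16470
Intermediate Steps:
k(Z, f) = Z*f
k(-60, -11 + 107) - 1*(-22230) = -60*(-11 + 107) - 1*(-22230) = -60*96 + 22230 = -5760 + 22230 = 16470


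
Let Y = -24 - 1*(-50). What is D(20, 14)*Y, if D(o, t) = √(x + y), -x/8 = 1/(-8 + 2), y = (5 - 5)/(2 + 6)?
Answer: 52*√3/3 ≈ 30.022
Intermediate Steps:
Y = 26 (Y = -24 + 50 = 26)
y = 0 (y = 0/8 = 0*(⅛) = 0)
x = 4/3 (x = -8/(-8 + 2) = -8/(-6) = -8*(-⅙) = 4/3 ≈ 1.3333)
D(o, t) = 2*√3/3 (D(o, t) = √(4/3 + 0) = √(4/3) = 2*√3/3)
D(20, 14)*Y = (2*√3/3)*26 = 52*√3/3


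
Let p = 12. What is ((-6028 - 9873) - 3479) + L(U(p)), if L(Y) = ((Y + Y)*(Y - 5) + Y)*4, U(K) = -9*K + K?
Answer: 57804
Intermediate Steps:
U(K) = -8*K
L(Y) = 4*Y + 8*Y*(-5 + Y) (L(Y) = ((2*Y)*(-5 + Y) + Y)*4 = (2*Y*(-5 + Y) + Y)*4 = (Y + 2*Y*(-5 + Y))*4 = 4*Y + 8*Y*(-5 + Y))
((-6028 - 9873) - 3479) + L(U(p)) = ((-6028 - 9873) - 3479) + 4*(-8*12)*(-9 + 2*(-8*12)) = (-15901 - 3479) + 4*(-96)*(-9 + 2*(-96)) = -19380 + 4*(-96)*(-9 - 192) = -19380 + 4*(-96)*(-201) = -19380 + 77184 = 57804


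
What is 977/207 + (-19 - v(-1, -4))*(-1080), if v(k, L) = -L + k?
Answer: 4919297/207 ≈ 23765.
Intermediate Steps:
v(k, L) = k - L
977/207 + (-19 - v(-1, -4))*(-1080) = 977/207 + (-19 - (-1 - 1*(-4)))*(-1080) = 977*(1/207) + (-19 - (-1 + 4))*(-1080) = 977/207 + (-19 - 1*3)*(-1080) = 977/207 + (-19 - 3)*(-1080) = 977/207 - 22*(-1080) = 977/207 + 23760 = 4919297/207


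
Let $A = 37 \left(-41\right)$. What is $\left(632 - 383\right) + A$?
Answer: $-1268$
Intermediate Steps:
$A = -1517$
$\left(632 - 383\right) + A = \left(632 - 383\right) - 1517 = 249 - 1517 = -1268$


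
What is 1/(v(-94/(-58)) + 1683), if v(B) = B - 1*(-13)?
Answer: 29/49231 ≈ 0.00058906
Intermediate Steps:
v(B) = 13 + B (v(B) = B + 13 = 13 + B)
1/(v(-94/(-58)) + 1683) = 1/((13 - 94/(-58)) + 1683) = 1/((13 - 94*(-1/58)) + 1683) = 1/((13 + 47/29) + 1683) = 1/(424/29 + 1683) = 1/(49231/29) = 29/49231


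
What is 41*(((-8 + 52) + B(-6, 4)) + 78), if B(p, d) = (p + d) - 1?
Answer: 4879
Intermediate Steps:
B(p, d) = -1 + d + p (B(p, d) = (d + p) - 1 = -1 + d + p)
41*(((-8 + 52) + B(-6, 4)) + 78) = 41*(((-8 + 52) + (-1 + 4 - 6)) + 78) = 41*((44 - 3) + 78) = 41*(41 + 78) = 41*119 = 4879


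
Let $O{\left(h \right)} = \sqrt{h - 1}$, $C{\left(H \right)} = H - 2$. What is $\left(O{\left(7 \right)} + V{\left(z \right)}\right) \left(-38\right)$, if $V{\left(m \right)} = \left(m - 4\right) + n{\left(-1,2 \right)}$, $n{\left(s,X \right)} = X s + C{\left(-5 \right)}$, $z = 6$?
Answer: $266 - 38 \sqrt{6} \approx 172.92$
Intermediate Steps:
$C{\left(H \right)} = -2 + H$
$O{\left(h \right)} = \sqrt{-1 + h}$
$n{\left(s,X \right)} = -7 + X s$ ($n{\left(s,X \right)} = X s - 7 = -7 + X s$)
$V{\left(m \right)} = -13 + m$ ($V{\left(m \right)} = \left(m - 4\right) + \left(-7 + 2 \left(-1\right)\right) = \left(-4 + m\right) - 9 = -13 + m$)
$\left(O{\left(7 \right)} + V{\left(z \right)}\right) \left(-38\right) = \left(\sqrt{-1 + 7} + \left(-13 + 6\right)\right) \left(-38\right) = \left(\sqrt{6} - 7\right) \left(-38\right) = \left(-7 + \sqrt{6}\right) \left(-38\right) = 266 - 38 \sqrt{6}$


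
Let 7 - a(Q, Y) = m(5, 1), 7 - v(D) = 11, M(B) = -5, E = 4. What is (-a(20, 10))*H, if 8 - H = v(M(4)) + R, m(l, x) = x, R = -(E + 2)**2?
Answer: -288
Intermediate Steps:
v(D) = -4 (v(D) = 7 - 1*11 = 7 - 11 = -4)
R = -36 (R = -(4 + 2)**2 = -1*6**2 = -1*36 = -36)
a(Q, Y) = 6 (a(Q, Y) = 7 - 1*1 = 7 - 1 = 6)
H = 48 (H = 8 - (-4 - 36) = 8 - 1*(-40) = 8 + 40 = 48)
(-a(20, 10))*H = -1*6*48 = -6*48 = -288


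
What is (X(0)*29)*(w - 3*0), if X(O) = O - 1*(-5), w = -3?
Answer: -435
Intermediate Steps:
X(O) = 5 + O (X(O) = O + 5 = 5 + O)
(X(0)*29)*(w - 3*0) = ((5 + 0)*29)*(-3 - 3*0) = (5*29)*(-3 + 0) = 145*(-3) = -435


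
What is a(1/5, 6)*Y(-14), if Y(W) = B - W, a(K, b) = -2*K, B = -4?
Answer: -4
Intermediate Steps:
Y(W) = -4 - W
a(1/5, 6)*Y(-14) = (-2/5)*(-4 - 1*(-14)) = (-2*⅕)*(-4 + 14) = -⅖*10 = -4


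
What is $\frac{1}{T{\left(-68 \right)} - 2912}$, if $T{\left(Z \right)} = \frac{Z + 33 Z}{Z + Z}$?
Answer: $- \frac{1}{2895} \approx -0.00034542$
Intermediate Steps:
$T{\left(Z \right)} = 17$ ($T{\left(Z \right)} = \frac{34 Z}{2 Z} = 34 Z \frac{1}{2 Z} = 17$)
$\frac{1}{T{\left(-68 \right)} - 2912} = \frac{1}{17 - 2912} = \frac{1}{-2895} = - \frac{1}{2895}$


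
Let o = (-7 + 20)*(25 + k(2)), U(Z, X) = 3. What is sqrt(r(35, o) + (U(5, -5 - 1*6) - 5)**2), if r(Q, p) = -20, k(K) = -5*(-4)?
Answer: 4*I ≈ 4.0*I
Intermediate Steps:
k(K) = 20
o = 585 (o = (-7 + 20)*(25 + 20) = 13*45 = 585)
sqrt(r(35, o) + (U(5, -5 - 1*6) - 5)**2) = sqrt(-20 + (3 - 5)**2) = sqrt(-20 + (-2)**2) = sqrt(-20 + 4) = sqrt(-16) = 4*I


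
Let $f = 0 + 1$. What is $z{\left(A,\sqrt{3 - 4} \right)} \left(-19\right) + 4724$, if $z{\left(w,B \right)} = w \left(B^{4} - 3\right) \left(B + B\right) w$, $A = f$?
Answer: $4724 + 76 i \approx 4724.0 + 76.0 i$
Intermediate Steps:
$f = 1$
$A = 1$
$z{\left(w,B \right)} = 2 B w^{2} \left(-3 + B^{4}\right)$ ($z{\left(w,B \right)} = w \left(-3 + B^{4}\right) 2 B w = w 2 B \left(-3 + B^{4}\right) w = 2 B w \left(-3 + B^{4}\right) w = 2 B w^{2} \left(-3 + B^{4}\right)$)
$z{\left(A,\sqrt{3 - 4} \right)} \left(-19\right) + 4724 = 2 \sqrt{3 - 4} \cdot 1^{2} \left(-3 + \left(\sqrt{3 - 4}\right)^{4}\right) \left(-19\right) + 4724 = 2 \sqrt{-1} \cdot 1 \left(-3 + \left(\sqrt{-1}\right)^{4}\right) \left(-19\right) + 4724 = 2 i 1 \left(-3 + i^{4}\right) \left(-19\right) + 4724 = 2 i 1 \left(-3 + 1\right) \left(-19\right) + 4724 = 2 i 1 \left(-2\right) \left(-19\right) + 4724 = - 4 i \left(-19\right) + 4724 = 76 i + 4724 = 4724 + 76 i$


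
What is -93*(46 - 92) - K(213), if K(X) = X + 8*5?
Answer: 4025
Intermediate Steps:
K(X) = 40 + X (K(X) = X + 40 = 40 + X)
-93*(46 - 92) - K(213) = -93*(46 - 92) - (40 + 213) = -93*(-46) - 1*253 = 4278 - 253 = 4025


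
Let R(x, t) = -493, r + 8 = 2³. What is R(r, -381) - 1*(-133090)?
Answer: 132597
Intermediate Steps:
r = 0 (r = -8 + 2³ = -8 + 8 = 0)
R(r, -381) - 1*(-133090) = -493 - 1*(-133090) = -493 + 133090 = 132597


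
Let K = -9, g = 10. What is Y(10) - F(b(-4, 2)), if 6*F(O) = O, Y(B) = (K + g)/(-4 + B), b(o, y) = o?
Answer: ⅚ ≈ 0.83333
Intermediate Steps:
Y(B) = 1/(-4 + B) (Y(B) = (-9 + 10)/(-4 + B) = 1/(-4 + B))
F(O) = O/6
Y(10) - F(b(-4, 2)) = 1/(-4 + 10) - (-4)/6 = 1/6 - 1*(-⅔) = ⅙ + ⅔ = ⅚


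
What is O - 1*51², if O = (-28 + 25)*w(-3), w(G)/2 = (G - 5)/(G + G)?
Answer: -2609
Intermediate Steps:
w(G) = (-5 + G)/G (w(G) = 2*((G - 5)/(G + G)) = 2*((-5 + G)/((2*G))) = 2*((-5 + G)*(1/(2*G))) = 2*((-5 + G)/(2*G)) = (-5 + G)/G)
O = -8 (O = (-28 + 25)*((-5 - 3)/(-3)) = -(-1)*(-8) = -3*8/3 = -8)
O - 1*51² = -8 - 1*51² = -8 - 1*2601 = -8 - 2601 = -2609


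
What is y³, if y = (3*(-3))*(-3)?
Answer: 19683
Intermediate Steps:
y = 27 (y = -9*(-3) = 27)
y³ = 27³ = 19683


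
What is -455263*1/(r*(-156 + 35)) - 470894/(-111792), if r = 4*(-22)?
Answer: -358442828/9299697 ≈ -38.544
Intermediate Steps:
r = -88
-455263*1/(r*(-156 + 35)) - 470894/(-111792) = -455263*(-1/(88*(-156 + 35))) - 470894/(-111792) = -455263/((-88*(-121))) - 470894*(-1/111792) = -455263/10648 + 235447/55896 = -358442828/9299697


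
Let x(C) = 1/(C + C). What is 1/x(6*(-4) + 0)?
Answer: -48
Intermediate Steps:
x(C) = 1/(2*C)
1/x(6*(-4) + 0) = 1/(1/(2*(6*(-4) + 0))) = 1/(1/(2*(-24 + 0))) = 1/((½)/(-24)) = 1/((½)*(-1/24)) = 1/(-1/48) = -48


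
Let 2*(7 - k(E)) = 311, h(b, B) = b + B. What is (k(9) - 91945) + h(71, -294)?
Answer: -184633/2 ≈ -92317.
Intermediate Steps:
h(b, B) = B + b
k(E) = -297/2 (k(E) = 7 - ½*311 = 7 - 311/2 = -297/2)
(k(9) - 91945) + h(71, -294) = (-297/2 - 91945) + (-294 + 71) = -184187/2 - 223 = -184633/2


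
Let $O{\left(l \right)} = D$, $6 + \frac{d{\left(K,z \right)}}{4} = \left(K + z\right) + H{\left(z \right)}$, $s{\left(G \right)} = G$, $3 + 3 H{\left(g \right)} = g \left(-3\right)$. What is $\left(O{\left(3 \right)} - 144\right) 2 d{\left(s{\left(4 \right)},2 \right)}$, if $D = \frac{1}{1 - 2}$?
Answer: $3480$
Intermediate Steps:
$H{\left(g \right)} = -1 - g$ ($H{\left(g \right)} = -1 + \frac{g \left(-3\right)}{3} = -1 + \frac{\left(-3\right) g}{3} = -1 - g$)
$d{\left(K,z \right)} = -28 + 4 K$ ($d{\left(K,z \right)} = -24 + 4 \left(\left(K + z\right) - \left(1 + z\right)\right) = -24 + 4 \left(-1 + K\right) = -24 + \left(-4 + 4 K\right) = -28 + 4 K$)
$D = -1$ ($D = \frac{1}{-1} = -1$)
$O{\left(l \right)} = -1$
$\left(O{\left(3 \right)} - 144\right) 2 d{\left(s{\left(4 \right)},2 \right)} = \left(-1 - 144\right) 2 \left(-28 + 4 \cdot 4\right) = - 145 \cdot 2 \left(-28 + 16\right) = - 145 \cdot 2 \left(-12\right) = \left(-145\right) \left(-24\right) = 3480$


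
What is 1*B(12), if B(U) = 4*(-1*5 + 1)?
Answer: -16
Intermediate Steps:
B(U) = -16 (B(U) = 4*(-5 + 1) = 4*(-4) = -16)
1*B(12) = 1*(-16) = -16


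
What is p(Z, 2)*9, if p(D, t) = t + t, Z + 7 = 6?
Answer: 36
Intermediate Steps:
Z = -1 (Z = -7 + 6 = -1)
p(D, t) = 2*t
p(Z, 2)*9 = (2*2)*9 = 4*9 = 36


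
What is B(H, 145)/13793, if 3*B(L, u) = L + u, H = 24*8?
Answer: 337/41379 ≈ 0.0081442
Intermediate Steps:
H = 192
B(L, u) = L/3 + u/3 (B(L, u) = (L + u)/3 = L/3 + u/3)
B(H, 145)/13793 = ((1/3)*192 + (1/3)*145)/13793 = (64 + 145/3)*(1/13793) = (337/3)*(1/13793) = 337/41379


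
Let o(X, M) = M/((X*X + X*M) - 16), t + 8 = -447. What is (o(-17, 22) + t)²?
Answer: 2113884529/10201 ≈ 2.0722e+5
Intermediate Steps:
t = -455 (t = -8 - 447 = -455)
o(X, M) = M/(-16 + X² + M*X) (o(X, M) = M/((X² + M*X) - 16) = M/(-16 + X² + M*X))
(o(-17, 22) + t)² = (22/(-16 + (-17)² + 22*(-17)) - 455)² = (22/(-16 + 289 - 374) - 455)² = (22/(-101) - 455)² = (22*(-1/101) - 455)² = (-22/101 - 455)² = (-45977/101)² = 2113884529/10201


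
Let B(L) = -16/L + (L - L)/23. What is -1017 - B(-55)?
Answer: -55951/55 ≈ -1017.3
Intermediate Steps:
B(L) = -16/L (B(L) = -16/L + 0*(1/23) = -16/L + 0 = -16/L)
-1017 - B(-55) = -1017 - (-16)/(-55) = -1017 - (-16)*(-1)/55 = -1017 - 1*16/55 = -1017 - 16/55 = -55951/55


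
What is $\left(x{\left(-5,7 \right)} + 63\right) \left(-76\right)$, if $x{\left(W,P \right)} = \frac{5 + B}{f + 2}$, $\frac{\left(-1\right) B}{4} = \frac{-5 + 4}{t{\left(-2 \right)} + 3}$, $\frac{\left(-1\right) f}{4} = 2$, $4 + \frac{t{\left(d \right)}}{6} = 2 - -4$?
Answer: $- \frac{212458}{45} \approx -4721.3$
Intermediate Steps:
$t{\left(d \right)} = 12$ ($t{\left(d \right)} = -24 + 6 \left(2 - -4\right) = -24 + 6 \left(2 + 4\right) = -24 + 6 \cdot 6 = -24 + 36 = 12$)
$f = -8$ ($f = \left(-4\right) 2 = -8$)
$B = \frac{4}{15}$ ($B = - 4 \frac{-5 + 4}{12 + 3} = - 4 \left(- \frac{1}{15}\right) = - 4 \left(\left(-1\right) \frac{1}{15}\right) = \left(-4\right) \left(- \frac{1}{15}\right) = \frac{4}{15} \approx 0.26667$)
$x{\left(W,P \right)} = - \frac{79}{90}$ ($x{\left(W,P \right)} = \frac{5 + \frac{4}{15}}{-8 + 2} = \frac{79}{15 \left(-6\right)} = \frac{79}{15} \left(- \frac{1}{6}\right) = - \frac{79}{90}$)
$\left(x{\left(-5,7 \right)} + 63\right) \left(-76\right) = \left(- \frac{79}{90} + 63\right) \left(-76\right) = \frac{5591}{90} \left(-76\right) = - \frac{212458}{45}$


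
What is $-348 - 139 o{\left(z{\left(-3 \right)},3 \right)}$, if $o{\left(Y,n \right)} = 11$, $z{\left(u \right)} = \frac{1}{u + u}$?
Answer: $-1877$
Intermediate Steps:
$z{\left(u \right)} = \frac{1}{2 u}$
$-348 - 139 o{\left(z{\left(-3 \right)},3 \right)} = -348 - 1529 = -1877$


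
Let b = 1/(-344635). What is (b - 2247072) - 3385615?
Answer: -1941221084246/344635 ≈ -5.6327e+6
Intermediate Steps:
b = -1/344635 ≈ -2.9016e-6
(b - 2247072) - 3385615 = (-1/344635 - 2247072) - 3385615 = -774419658721/344635 - 3385615 = -1941221084246/344635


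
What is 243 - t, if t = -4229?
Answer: 4472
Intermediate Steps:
243 - t = 243 - 1*(-4229) = 243 + 4229 = 4472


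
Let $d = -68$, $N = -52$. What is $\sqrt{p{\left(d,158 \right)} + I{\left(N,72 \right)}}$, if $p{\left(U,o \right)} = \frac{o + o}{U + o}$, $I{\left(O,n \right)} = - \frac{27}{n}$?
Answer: $\frac{\sqrt{11290}}{60} \approx 1.7709$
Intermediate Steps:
$p{\left(U,o \right)} = \frac{2 o}{U + o}$
$\sqrt{p{\left(d,158 \right)} + I{\left(N,72 \right)}} = \sqrt{2 \cdot 158 \frac{1}{-68 + 158} - \frac{27}{72}} = \sqrt{2 \cdot 158 \cdot \frac{1}{90} - \frac{3}{8}} = \sqrt{\frac{158}{45} - \frac{3}{8}} = \sqrt{\frac{1129}{360}} = \frac{\sqrt{11290}}{60}$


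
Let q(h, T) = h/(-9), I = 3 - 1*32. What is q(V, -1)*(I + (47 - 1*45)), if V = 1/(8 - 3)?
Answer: ⅗ ≈ 0.60000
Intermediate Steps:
I = -29 (I = 3 - 32 = -29)
V = ⅕ (V = 1/5 = ⅕ ≈ 0.20000)
q(h, T) = -h/9 (q(h, T) = h*(-⅑) = -h/9)
q(V, -1)*(I + (47 - 1*45)) = (-⅑*⅕)*(-29 + (47 - 1*45)) = -(-29 + (47 - 45))/45 = -(-29 + 2)/45 = -1/45*(-27) = ⅗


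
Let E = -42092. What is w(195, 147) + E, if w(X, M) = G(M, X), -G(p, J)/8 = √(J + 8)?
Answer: -42092 - 8*√203 ≈ -42206.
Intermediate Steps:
G(p, J) = -8*√(8 + J) (G(p, J) = -8*√(J + 8) = -8*√(8 + J))
w(X, M) = -8*√(8 + X)
w(195, 147) + E = -8*√(8 + 195) - 42092 = -8*√203 - 42092 = -42092 - 8*√203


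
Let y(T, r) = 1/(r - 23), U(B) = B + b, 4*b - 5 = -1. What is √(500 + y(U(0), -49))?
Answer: √71998/12 ≈ 22.360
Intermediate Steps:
b = 1 (b = 5/4 + (¼)*(-1) = 5/4 - ¼ = 1)
U(B) = 1 + B (U(B) = B + 1 = 1 + B)
y(T, r) = 1/(-23 + r)
√(500 + y(U(0), -49)) = √(500 + 1/(-23 - 49)) = √(500 + 1/(-72)) = √(500 - 1/72) = √(35999/72) = √71998/12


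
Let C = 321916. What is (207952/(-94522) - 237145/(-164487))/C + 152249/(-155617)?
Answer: -54429519899133002161/55633457062423781772 ≈ -0.97836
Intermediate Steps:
(207952/(-94522) - 237145/(-164487))/C + 152249/(-155617) = (207952/(-94522) - 237145/(-164487))/321916 + 152249/(-155617) = (207952*(-1/94522) - 237145*(-1/164487))*(1/321916) + 152249*(-1/155617) = (-103976/47261 + 237145/164487)*(1/321916) - 152249/155617 = -5894990467/7773820107*1/321916 - 152249/155617 = -5894990467/2502517073565012 - 152249/155617 = -54429519899133002161/55633457062423781772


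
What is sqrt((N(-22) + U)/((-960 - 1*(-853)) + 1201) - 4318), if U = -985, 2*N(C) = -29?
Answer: I*sqrt(5169031301)/1094 ≈ 65.719*I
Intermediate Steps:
N(C) = -29/2 (N(C) = (1/2)*(-29) = -29/2)
sqrt((N(-22) + U)/((-960 - 1*(-853)) + 1201) - 4318) = sqrt((-29/2 - 985)/((-960 - 1*(-853)) + 1201) - 4318) = sqrt(-1999/(2*((-960 + 853) + 1201)) - 4318) = sqrt(-1999/(2*(-107 + 1201)) - 4318) = sqrt(-1999/2/1094 - 4318) = sqrt(-1999/2*1/1094 - 4318) = sqrt(-1999/2188 - 4318) = sqrt(-9449783/2188) = I*sqrt(5169031301)/1094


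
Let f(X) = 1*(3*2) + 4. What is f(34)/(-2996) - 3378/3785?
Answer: -5079169/5669930 ≈ -0.89581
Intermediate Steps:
f(X) = 10 (f(X) = 1*6 + 4 = 6 + 4 = 10)
f(34)/(-2996) - 3378/3785 = 10/(-2996) - 3378/3785 = 10*(-1/2996) - 3378*1/3785 = -5/1498 - 3378/3785 = -5079169/5669930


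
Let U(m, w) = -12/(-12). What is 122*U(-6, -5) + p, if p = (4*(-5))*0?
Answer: 122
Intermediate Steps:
p = 0 (p = -20*0 = 0)
U(m, w) = 1 (U(m, w) = -12*(-1/12) = 1)
122*U(-6, -5) + p = 122*1 + 0 = 122 + 0 = 122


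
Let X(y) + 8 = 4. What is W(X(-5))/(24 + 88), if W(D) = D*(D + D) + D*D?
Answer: 3/7 ≈ 0.42857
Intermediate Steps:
X(y) = -4 (X(y) = -8 + 4 = -4)
W(D) = 3*D**2 (W(D) = D*(2*D) + D**2 = 2*D**2 + D**2 = 3*D**2)
W(X(-5))/(24 + 88) = (3*(-4)**2)/(24 + 88) = (3*16)/112 = 48*(1/112) = 3/7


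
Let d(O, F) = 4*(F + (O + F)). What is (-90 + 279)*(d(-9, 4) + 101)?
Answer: 18333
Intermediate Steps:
d(O, F) = 4*O + 8*F (d(O, F) = 4*(F + (F + O)) = 4*(O + 2*F) = 4*O + 8*F)
(-90 + 279)*(d(-9, 4) + 101) = (-90 + 279)*((4*(-9) + 8*4) + 101) = 189*((-36 + 32) + 101) = 189*(-4 + 101) = 189*97 = 18333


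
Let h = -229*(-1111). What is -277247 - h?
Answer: -531666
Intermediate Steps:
h = 254419
-277247 - h = -277247 - 1*254419 = -277247 - 254419 = -531666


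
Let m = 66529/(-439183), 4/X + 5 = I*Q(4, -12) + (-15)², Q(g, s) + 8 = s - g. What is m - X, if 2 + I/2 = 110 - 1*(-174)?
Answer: -221035858/1462040207 ≈ -0.15118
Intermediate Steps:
Q(g, s) = -8 + s - g (Q(g, s) = -8 + (s - g) = -8 + s - g)
I = 564 (I = -4 + 2*(110 - 1*(-174)) = -4 + 2*(110 + 174) = -4 + 2*284 = -4 + 568 = 564)
X = -1/3329 (X = 4/(-5 + (564*(-8 - 12 - 1*4) + (-15)²)) = 4/(-5 + (564*(-8 - 12 - 4) + 225)) = 4/(-5 + (564*(-24) + 225)) = 4/(-5 + (-13536 + 225)) = 4/(-5 - 13311) = 4/(-13316) = 4*(-1/13316) = -1/3329 ≈ -0.00030039)
m = -66529/439183 (m = 66529*(-1/439183) = -66529/439183 ≈ -0.15148)
m - X = -66529/439183 - 1*(-1/3329) = -66529/439183 + 1/3329 = -221035858/1462040207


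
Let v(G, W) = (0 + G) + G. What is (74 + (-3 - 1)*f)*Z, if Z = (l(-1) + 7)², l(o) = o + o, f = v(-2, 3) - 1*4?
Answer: 2650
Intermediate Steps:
v(G, W) = 2*G (v(G, W) = G + G = 2*G)
f = -8 (f = 2*(-2) - 1*4 = -4 - 4 = -8)
l(o) = 2*o
Z = 25 (Z = (2*(-1) + 7)² = (-2 + 7)² = 5² = 25)
(74 + (-3 - 1)*f)*Z = (74 + (-3 - 1)*(-8))*25 = (74 - 4*(-8))*25 = (74 + 32)*25 = 106*25 = 2650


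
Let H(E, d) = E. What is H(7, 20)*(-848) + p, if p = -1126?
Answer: -7062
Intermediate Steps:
H(7, 20)*(-848) + p = 7*(-848) - 1126 = -5936 - 1126 = -7062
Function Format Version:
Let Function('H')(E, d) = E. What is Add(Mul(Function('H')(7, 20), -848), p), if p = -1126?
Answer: -7062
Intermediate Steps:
Add(Mul(Function('H')(7, 20), -848), p) = Add(Mul(7, -848), -1126) = Add(-5936, -1126) = -7062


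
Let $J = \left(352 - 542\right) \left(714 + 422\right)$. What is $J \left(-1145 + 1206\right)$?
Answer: $-13166240$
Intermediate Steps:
$J = -215840$ ($J = \left(-190\right) 1136 = -215840$)
$J \left(-1145 + 1206\right) = - 215840 \left(-1145 + 1206\right) = \left(-215840\right) 61 = -13166240$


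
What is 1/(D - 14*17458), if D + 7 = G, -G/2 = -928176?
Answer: 1/1611933 ≈ 6.2037e-7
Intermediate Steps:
G = 1856352 (G = -2*(-928176) = 1856352)
D = 1856345 (D = -7 + 1856352 = 1856345)
1/(D - 14*17458) = 1/(1856345 - 14*17458) = 1/(1856345 - 244412) = 1/1611933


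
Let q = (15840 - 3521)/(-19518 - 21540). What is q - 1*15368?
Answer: -630991663/41058 ≈ -15368.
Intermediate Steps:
q = -12319/41058 (q = 12319/(-41058) = 12319*(-1/41058) = -12319/41058 ≈ -0.30004)
q - 1*15368 = -12319/41058 - 1*15368 = -12319/41058 - 15368 = -630991663/41058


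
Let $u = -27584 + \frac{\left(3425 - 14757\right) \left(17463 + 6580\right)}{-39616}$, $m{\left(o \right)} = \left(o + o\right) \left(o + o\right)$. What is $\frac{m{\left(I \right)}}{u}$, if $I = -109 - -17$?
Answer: $- \frac{335309824}{205078117} \approx -1.635$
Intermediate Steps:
$I = -92$ ($I = -109 + 17 = -92$)
$m{\left(o \right)} = 4 o^{2}$ ($m{\left(o \right)} = 2 o 2 o = 4 o^{2}$)
$u = - \frac{205078117}{9904}$ ($u = -27584 + \left(-11332\right) 24043 \left(- \frac{1}{39616}\right) = -27584 - - \frac{68113819}{9904} = -27584 + \frac{68113819}{9904} = - \frac{205078117}{9904} \approx -20707.0$)
$\frac{m{\left(I \right)}}{u} = \frac{4 \left(-92\right)^{2}}{- \frac{205078117}{9904}} = 4 \cdot 8464 \left(- \frac{9904}{205078117}\right) = 33856 \left(- \frac{9904}{205078117}\right) = - \frac{335309824}{205078117}$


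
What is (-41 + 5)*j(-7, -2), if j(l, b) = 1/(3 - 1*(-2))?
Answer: -36/5 ≈ -7.2000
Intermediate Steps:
j(l, b) = ⅕ (j(l, b) = 1/(3 + 2) = 1/5 = ⅕)
(-41 + 5)*j(-7, -2) = (-41 + 5)*(⅕) = -36*⅕ = -36/5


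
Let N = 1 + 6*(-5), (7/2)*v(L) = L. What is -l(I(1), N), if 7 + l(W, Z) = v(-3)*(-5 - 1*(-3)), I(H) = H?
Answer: 37/7 ≈ 5.2857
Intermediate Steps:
v(L) = 2*L/7
N = -29 (N = 1 - 30 = -29)
l(W, Z) = -37/7 (l(W, Z) = -7 + ((2/7)*(-3))*(-5 - 1*(-3)) = -7 - 6*(-5 + 3)/7 = -7 - 6/7*(-2) = -7 + 12/7 = -37/7)
-l(I(1), N) = -1*(-37/7) = 37/7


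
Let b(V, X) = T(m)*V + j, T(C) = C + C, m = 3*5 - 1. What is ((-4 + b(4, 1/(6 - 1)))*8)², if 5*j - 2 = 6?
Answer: 19219456/25 ≈ 7.6878e+5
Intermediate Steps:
j = 8/5 (j = ⅖ + (⅕)*6 = ⅖ + 6/5 = 8/5 ≈ 1.6000)
m = 14 (m = 15 - 1 = 14)
T(C) = 2*C
b(V, X) = 8/5 + 28*V (b(V, X) = (2*14)*V + 8/5 = 28*V + 8/5 = 8/5 + 28*V)
((-4 + b(4, 1/(6 - 1)))*8)² = ((-4 + (8/5 + 28*4))*8)² = ((-4 + (8/5 + 112))*8)² = ((-4 + 568/5)*8)² = ((548/5)*8)² = (4384/5)² = 19219456/25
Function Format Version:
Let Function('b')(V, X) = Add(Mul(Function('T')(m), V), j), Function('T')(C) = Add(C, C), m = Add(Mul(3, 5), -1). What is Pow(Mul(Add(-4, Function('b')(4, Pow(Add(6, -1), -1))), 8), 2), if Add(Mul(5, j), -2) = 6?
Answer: Rational(19219456, 25) ≈ 7.6878e+5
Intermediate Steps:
j = Rational(8, 5) (j = Add(Rational(2, 5), Mul(Rational(1, 5), 6)) = Add(Rational(2, 5), Rational(6, 5)) = Rational(8, 5) ≈ 1.6000)
m = 14 (m = Add(15, -1) = 14)
Function('T')(C) = Mul(2, C)
Function('b')(V, X) = Add(Rational(8, 5), Mul(28, V)) (Function('b')(V, X) = Add(Mul(Mul(2, 14), V), Rational(8, 5)) = Add(Mul(28, V), Rational(8, 5)) = Add(Rational(8, 5), Mul(28, V)))
Pow(Mul(Add(-4, Function('b')(4, Pow(Add(6, -1), -1))), 8), 2) = Pow(Mul(Add(-4, Add(Rational(8, 5), Mul(28, 4))), 8), 2) = Pow(Mul(Add(-4, Add(Rational(8, 5), 112)), 8), 2) = Pow(Mul(Add(-4, Rational(568, 5)), 8), 2) = Pow(Mul(Rational(548, 5), 8), 2) = Pow(Rational(4384, 5), 2) = Rational(19219456, 25)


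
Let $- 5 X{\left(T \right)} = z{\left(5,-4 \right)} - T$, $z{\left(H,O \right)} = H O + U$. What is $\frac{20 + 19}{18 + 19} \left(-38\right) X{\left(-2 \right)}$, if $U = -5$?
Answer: $- \frac{34086}{185} \approx -184.25$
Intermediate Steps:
$z{\left(H,O \right)} = -5 + H O$ ($z{\left(H,O \right)} = H O - 5 = -5 + H O$)
$X{\left(T \right)} = 5 + \frac{T}{5}$ ($X{\left(T \right)} = - \frac{\left(-5 + 5 \left(-4\right)\right) - T}{5} = - \frac{\left(-5 - 20\right) - T}{5} = - \frac{-25 - T}{5} = 5 + \frac{T}{5}$)
$\frac{20 + 19}{18 + 19} \left(-38\right) X{\left(-2 \right)} = \frac{20 + 19}{18 + 19} \left(-38\right) \left(5 + \frac{1}{5} \left(-2\right)\right) = \frac{39}{37} \left(-38\right) \left(5 - \frac{2}{5}\right) = 39 \cdot \frac{1}{37} \left(-38\right) \frac{23}{5} = \frac{39}{37} \left(-38\right) \frac{23}{5} = \left(- \frac{1482}{37}\right) \frac{23}{5} = - \frac{34086}{185}$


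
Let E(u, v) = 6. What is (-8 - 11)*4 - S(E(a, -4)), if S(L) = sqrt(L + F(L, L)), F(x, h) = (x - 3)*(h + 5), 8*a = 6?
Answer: -76 - sqrt(39) ≈ -82.245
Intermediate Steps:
a = 3/4 (a = (1/8)*6 = 3/4 ≈ 0.75000)
F(x, h) = (-3 + x)*(5 + h)
S(L) = sqrt(-15 + L**2 + 3*L) (S(L) = sqrt(L + (-15 - 3*L + 5*L + L*L)) = sqrt(L + (-15 - 3*L + 5*L + L**2)) = sqrt(L + (-15 + L**2 + 2*L)) = sqrt(-15 + L**2 + 3*L))
(-8 - 11)*4 - S(E(a, -4)) = (-8 - 11)*4 - sqrt(-15 + 6**2 + 3*6) = -19*4 - sqrt(-15 + 36 + 18) = -76 - sqrt(39)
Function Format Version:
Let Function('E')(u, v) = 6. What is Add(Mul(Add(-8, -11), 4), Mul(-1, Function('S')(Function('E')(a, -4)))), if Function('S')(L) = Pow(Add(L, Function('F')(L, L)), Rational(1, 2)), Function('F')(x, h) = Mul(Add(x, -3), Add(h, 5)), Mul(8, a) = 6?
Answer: Add(-76, Mul(-1, Pow(39, Rational(1, 2)))) ≈ -82.245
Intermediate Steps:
a = Rational(3, 4) (a = Mul(Rational(1, 8), 6) = Rational(3, 4) ≈ 0.75000)
Function('F')(x, h) = Mul(Add(-3, x), Add(5, h))
Function('S')(L) = Pow(Add(-15, Pow(L, 2), Mul(3, L)), Rational(1, 2)) (Function('S')(L) = Pow(Add(L, Add(-15, Mul(-3, L), Mul(5, L), Mul(L, L))), Rational(1, 2)) = Pow(Add(L, Add(-15, Mul(-3, L), Mul(5, L), Pow(L, 2))), Rational(1, 2)) = Pow(Add(L, Add(-15, Pow(L, 2), Mul(2, L))), Rational(1, 2)) = Pow(Add(-15, Pow(L, 2), Mul(3, L)), Rational(1, 2)))
Add(Mul(Add(-8, -11), 4), Mul(-1, Function('S')(Function('E')(a, -4)))) = Add(Mul(Add(-8, -11), 4), Mul(-1, Pow(Add(-15, Pow(6, 2), Mul(3, 6)), Rational(1, 2)))) = Add(Mul(-19, 4), Mul(-1, Pow(Add(-15, 36, 18), Rational(1, 2)))) = Add(-76, Mul(-1, Pow(39, Rational(1, 2))))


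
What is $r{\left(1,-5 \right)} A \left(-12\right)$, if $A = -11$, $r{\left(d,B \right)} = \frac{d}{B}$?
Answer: $- \frac{132}{5} \approx -26.4$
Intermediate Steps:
$r{\left(1,-5 \right)} A \left(-12\right) = 1 \frac{1}{-5} \left(-11\right) \left(-12\right) = 1 \left(- \frac{1}{5}\right) \left(-11\right) \left(-12\right) = \left(- \frac{1}{5}\right) \left(-11\right) \left(-12\right) = \frac{11}{5} \left(-12\right) = - \frac{132}{5}$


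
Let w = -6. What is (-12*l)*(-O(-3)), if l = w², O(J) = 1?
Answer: 432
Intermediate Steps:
l = 36 (l = (-6)² = 36)
(-12*l)*(-O(-3)) = (-12*36)*(-1*1) = -432*(-1) = 432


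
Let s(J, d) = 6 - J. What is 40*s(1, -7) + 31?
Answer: 231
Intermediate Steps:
40*s(1, -7) + 31 = 40*(6 - 1*1) + 31 = 40*(6 - 1) + 31 = 40*5 + 31 = 200 + 31 = 231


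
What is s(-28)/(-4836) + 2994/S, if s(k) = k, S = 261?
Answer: 402397/35061 ≈ 11.477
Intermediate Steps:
s(-28)/(-4836) + 2994/S = -28/(-4836) + 2994/261 = -28*(-1/4836) + 2994*(1/261) = 7/1209 + 998/87 = 402397/35061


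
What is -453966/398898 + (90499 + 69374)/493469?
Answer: -26707521350/32807299527 ≈ -0.81407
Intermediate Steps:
-453966/398898 + (90499 + 69374)/493469 = -453966*1/398898 + 159873*(1/493469) = -75661/66483 + 159873/493469 = -26707521350/32807299527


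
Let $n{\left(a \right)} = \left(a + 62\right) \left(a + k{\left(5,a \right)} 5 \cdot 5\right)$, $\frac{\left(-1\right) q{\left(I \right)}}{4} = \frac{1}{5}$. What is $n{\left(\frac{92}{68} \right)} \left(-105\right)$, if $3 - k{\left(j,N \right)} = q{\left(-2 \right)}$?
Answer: $- \frac{185233230}{289} \approx -6.4095 \cdot 10^{5}$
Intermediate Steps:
$q{\left(I \right)} = - \frac{4}{5}$
$k{\left(j,N \right)} = \frac{19}{5}$ ($k{\left(j,N \right)} = 3 - - \frac{4}{5} = 3 + \frac{4}{5} = \frac{19}{5}$)
$n{\left(a \right)} = \left(62 + a\right) \left(95 + a\right)$ ($n{\left(a \right)} = \left(a + 62\right) \left(a + \frac{19}{5} \cdot 5 \cdot 5\right) = \left(62 + a\right) \left(a + 19 \cdot 5\right) = \left(62 + a\right) \left(a + 95\right) = \left(62 + a\right) \left(95 + a\right)$)
$n{\left(\frac{92}{68} \right)} \left(-105\right) = \left(5890 + \left(\frac{92}{68}\right)^{2} + 157 \cdot \frac{92}{68}\right) \left(-105\right) = \left(5890 + \left(92 \cdot \frac{1}{68}\right)^{2} + 157 \cdot 92 \cdot \frac{1}{68}\right) \left(-105\right) = \left(5890 + \left(\frac{23}{17}\right)^{2} + 157 \cdot \frac{23}{17}\right) \left(-105\right) = \left(5890 + \frac{529}{289} + \frac{3611}{17}\right) \left(-105\right) = \frac{1764126}{289} \left(-105\right) = - \frac{185233230}{289}$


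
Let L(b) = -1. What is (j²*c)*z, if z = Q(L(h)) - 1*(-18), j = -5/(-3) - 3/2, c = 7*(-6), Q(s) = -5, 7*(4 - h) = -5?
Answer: -91/6 ≈ -15.167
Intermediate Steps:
h = 33/7 (h = 4 - ⅐*(-5) = 4 + 5/7 = 33/7 ≈ 4.7143)
c = -42
j = ⅙ (j = -5*(-⅓) - 3*½ = 5/3 - 3/2 = ⅙ ≈ 0.16667)
z = 13 (z = -5 - 1*(-18) = -5 + 18 = 13)
(j²*c)*z = ((⅙)²*(-42))*13 = ((1/36)*(-42))*13 = -7/6*13 = -91/6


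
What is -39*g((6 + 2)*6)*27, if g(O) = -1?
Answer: 1053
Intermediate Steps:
-39*g((6 + 2)*6)*27 = -39*(-1)*27 = 39*27 = 1053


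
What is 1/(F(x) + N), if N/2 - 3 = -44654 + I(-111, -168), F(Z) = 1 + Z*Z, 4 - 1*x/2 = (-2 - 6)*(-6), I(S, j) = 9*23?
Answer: -1/81143 ≈ -1.2324e-5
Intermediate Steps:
I(S, j) = 207
x = -88 (x = 8 - 2*(-2 - 6)*(-6) = 8 - (-16)*(-6) = 8 - 2*48 = 8 - 96 = -88)
F(Z) = 1 + Z**2
N = -88888 (N = 6 + 2*(-44654 + 207) = 6 + 2*(-44447) = 6 - 88894 = -88888)
1/(F(x) + N) = 1/((1 + (-88)**2) - 88888) = 1/((1 + 7744) - 88888) = 1/(7745 - 88888) = 1/(-81143) = -1/81143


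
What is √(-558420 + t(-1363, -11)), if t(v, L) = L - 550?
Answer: 9*I*√6901 ≈ 747.65*I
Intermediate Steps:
t(v, L) = -550 + L
√(-558420 + t(-1363, -11)) = √(-558420 + (-550 - 11)) = √(-558420 - 561) = √(-558981) = 9*I*√6901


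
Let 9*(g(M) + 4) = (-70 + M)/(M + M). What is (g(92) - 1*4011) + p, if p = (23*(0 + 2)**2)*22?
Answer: -1648537/828 ≈ -1991.0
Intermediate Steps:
g(M) = -4 + (-70 + M)/(18*M) (g(M) = -4 + ((-70 + M)/(M + M))/9 = -4 + ((-70 + M)/((2*M)))/9 = -4 + ((-70 + M)*(1/(2*M)))/9 = -4 + ((-70 + M)/(2*M))/9 = -4 + (-70 + M)/(18*M))
p = 2024 (p = (23*2**2)*22 = (23*4)*22 = 92*22 = 2024)
(g(92) - 1*4011) + p = ((1/18)*(-70 - 71*92)/92 - 1*4011) + 2024 = ((1/18)*(1/92)*(-70 - 6532) - 4011) + 2024 = ((1/18)*(1/92)*(-6602) - 4011) + 2024 = (-3301/828 - 4011) + 2024 = -3324409/828 + 2024 = -1648537/828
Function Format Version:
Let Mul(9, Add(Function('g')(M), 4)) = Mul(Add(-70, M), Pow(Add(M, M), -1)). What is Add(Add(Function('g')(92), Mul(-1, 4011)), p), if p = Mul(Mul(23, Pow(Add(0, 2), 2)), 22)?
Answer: Rational(-1648537, 828) ≈ -1991.0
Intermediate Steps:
Function('g')(M) = Add(-4, Mul(Rational(1, 18), Pow(M, -1), Add(-70, M))) (Function('g')(M) = Add(-4, Mul(Rational(1, 9), Mul(Add(-70, M), Pow(Add(M, M), -1)))) = Add(-4, Mul(Rational(1, 9), Mul(Add(-70, M), Pow(Mul(2, M), -1)))) = Add(-4, Mul(Rational(1, 9), Mul(Add(-70, M), Mul(Rational(1, 2), Pow(M, -1))))) = Add(-4, Mul(Rational(1, 9), Mul(Rational(1, 2), Pow(M, -1), Add(-70, M)))) = Add(-4, Mul(Rational(1, 18), Pow(M, -1), Add(-70, M))))
p = 2024 (p = Mul(Mul(23, Pow(2, 2)), 22) = Mul(Mul(23, 4), 22) = Mul(92, 22) = 2024)
Add(Add(Function('g')(92), Mul(-1, 4011)), p) = Add(Add(Mul(Rational(1, 18), Pow(92, -1), Add(-70, Mul(-71, 92))), Mul(-1, 4011)), 2024) = Add(Add(Mul(Rational(1, 18), Rational(1, 92), Add(-70, -6532)), -4011), 2024) = Add(Add(Mul(Rational(1, 18), Rational(1, 92), -6602), -4011), 2024) = Add(Add(Rational(-3301, 828), -4011), 2024) = Add(Rational(-3324409, 828), 2024) = Rational(-1648537, 828)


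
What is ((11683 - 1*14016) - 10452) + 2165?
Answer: -10620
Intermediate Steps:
((11683 - 1*14016) - 10452) + 2165 = ((11683 - 14016) - 10452) + 2165 = (-2333 - 10452) + 2165 = -12785 + 2165 = -10620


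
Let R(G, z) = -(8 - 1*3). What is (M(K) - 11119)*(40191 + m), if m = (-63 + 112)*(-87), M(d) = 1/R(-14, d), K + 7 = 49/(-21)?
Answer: -1997453088/5 ≈ -3.9949e+8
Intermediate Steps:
K = -28/3 (K = -7 + 49/(-21) = -7 + 49*(-1/21) = -7 - 7/3 = -28/3 ≈ -9.3333)
R(G, z) = -5 (R(G, z) = -(8 - 3) = -1*5 = -5)
M(d) = -⅕ (M(d) = 1/(-5) = -⅕)
m = -4263 (m = 49*(-87) = -4263)
(M(K) - 11119)*(40191 + m) = (-⅕ - 11119)*(40191 - 4263) = -55596/5*35928 = -1997453088/5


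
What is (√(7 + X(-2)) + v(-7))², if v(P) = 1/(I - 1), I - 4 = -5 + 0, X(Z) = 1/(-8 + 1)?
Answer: 199/28 - 4*√21/7 ≈ 4.4885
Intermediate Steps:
X(Z) = -⅐ (X(Z) = 1/(-7) = -⅐)
I = -1 (I = 4 + (-5 + 0) = 4 - 5 = -1)
v(P) = -½ (v(P) = 1/(-1 - 1) = 1/(-2) = -½)
(√(7 + X(-2)) + v(-7))² = (√(7 - ⅐) - ½)² = (√(48/7) - ½)² = (4*√21/7 - ½)² = (-½ + 4*√21/7)²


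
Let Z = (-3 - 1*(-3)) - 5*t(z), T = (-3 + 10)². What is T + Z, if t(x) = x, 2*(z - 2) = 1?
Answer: 73/2 ≈ 36.500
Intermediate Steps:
z = 5/2 (z = 2 + (½)*1 = 2 + ½ = 5/2 ≈ 2.5000)
T = 49 (T = 7² = 49)
Z = -25/2 (Z = (-3 - 1*(-3)) - 5*5/2 = (-3 + 3) - 25/2 = 0 - 25/2 = -25/2 ≈ -12.500)
T + Z = 49 - 25/2 = 73/2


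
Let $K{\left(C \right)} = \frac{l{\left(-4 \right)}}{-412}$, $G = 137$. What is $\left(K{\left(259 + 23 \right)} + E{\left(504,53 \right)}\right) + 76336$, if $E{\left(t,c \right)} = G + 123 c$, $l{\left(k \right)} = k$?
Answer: $\frac{8548177}{103} \approx 82992.0$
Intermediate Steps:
$E{\left(t,c \right)} = 137 + 123 c$
$K{\left(C \right)} = \frac{1}{103}$ ($K{\left(C \right)} = - \frac{4}{-412} = \left(-4\right) \left(- \frac{1}{412}\right) = \frac{1}{103}$)
$\left(K{\left(259 + 23 \right)} + E{\left(504,53 \right)}\right) + 76336 = \left(\frac{1}{103} + \left(137 + 123 \cdot 53\right)\right) + 76336 = \left(\frac{1}{103} + \left(137 + 6519\right)\right) + 76336 = \left(\frac{1}{103} + 6656\right) + 76336 = \frac{685569}{103} + 76336 = \frac{8548177}{103}$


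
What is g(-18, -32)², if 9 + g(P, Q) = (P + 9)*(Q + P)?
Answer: 194481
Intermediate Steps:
g(P, Q) = -9 + (9 + P)*(P + Q) (g(P, Q) = -9 + (P + 9)*(Q + P) = -9 + (9 + P)*(P + Q))
g(-18, -32)² = (-9 + (-18)² + 9*(-18) + 9*(-32) - 18*(-32))² = (-9 + 324 - 162 - 288 + 576)² = 441² = 194481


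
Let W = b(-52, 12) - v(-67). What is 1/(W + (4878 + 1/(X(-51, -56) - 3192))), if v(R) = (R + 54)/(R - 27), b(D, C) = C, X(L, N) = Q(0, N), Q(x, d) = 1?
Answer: 299954/1466733483 ≈ 0.00020450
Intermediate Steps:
X(L, N) = 1
v(R) = (54 + R)/(-27 + R)
W = 1115/94 (W = 12 - (54 - 67)/(-27 - 67) = 12 - (-13)/(-94) = 12 - (-1)*(-13)/94 = 12 - 1*13/94 = 12 - 13/94 = 1115/94 ≈ 11.862)
1/(W + (4878 + 1/(X(-51, -56) - 3192))) = 1/(1115/94 + (4878 + 1/(1 - 3192))) = 1/(1115/94 + (4878 + 1/(-3191))) = 1/(1115/94 + (4878 - 1/3191)) = 1/(1115/94 + 15565697/3191) = 1/(1466733483/299954) = 299954/1466733483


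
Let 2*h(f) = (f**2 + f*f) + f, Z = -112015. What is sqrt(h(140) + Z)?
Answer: I*sqrt(92345) ≈ 303.88*I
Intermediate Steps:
h(f) = f**2 + f/2 (h(f) = ((f**2 + f*f) + f)/2 = ((f**2 + f**2) + f)/2 = (2*f**2 + f)/2 = (f + 2*f**2)/2 = f**2 + f/2)
sqrt(h(140) + Z) = sqrt(140*(1/2 + 140) - 112015) = sqrt(140*(281/2) - 112015) = sqrt(19670 - 112015) = sqrt(-92345) = I*sqrt(92345)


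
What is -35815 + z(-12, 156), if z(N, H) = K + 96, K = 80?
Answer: -35639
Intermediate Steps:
z(N, H) = 176 (z(N, H) = 80 + 96 = 176)
-35815 + z(-12, 156) = -35815 + 176 = -35639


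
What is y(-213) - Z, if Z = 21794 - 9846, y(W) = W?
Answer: -12161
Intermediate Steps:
Z = 11948
y(-213) - Z = -213 - 1*11948 = -213 - 11948 = -12161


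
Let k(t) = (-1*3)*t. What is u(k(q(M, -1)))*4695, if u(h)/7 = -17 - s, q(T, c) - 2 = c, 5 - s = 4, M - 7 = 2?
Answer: -591570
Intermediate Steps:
M = 9 (M = 7 + 2 = 9)
s = 1 (s = 5 - 1*4 = 5 - 4 = 1)
q(T, c) = 2 + c
k(t) = -3*t
u(h) = -126 (u(h) = 7*(-17 - 1*1) = 7*(-17 - 1) = 7*(-18) = -126)
u(k(q(M, -1)))*4695 = -126*4695 = -591570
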